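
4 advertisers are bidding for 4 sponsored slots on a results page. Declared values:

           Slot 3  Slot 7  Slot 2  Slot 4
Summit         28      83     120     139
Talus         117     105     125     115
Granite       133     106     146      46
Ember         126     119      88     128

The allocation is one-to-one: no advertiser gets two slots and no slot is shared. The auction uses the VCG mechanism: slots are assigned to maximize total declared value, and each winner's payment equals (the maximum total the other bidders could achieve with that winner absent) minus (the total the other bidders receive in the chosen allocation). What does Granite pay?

Granite pays $15.

Efficient allocation: Summit→Slot 4 ($139), Talus→Slot 3 ($117), Granite→Slot 2 ($146), Ember→Slot 7 ($119); total welfare W = $521.
Granite receives Slot 2 at value $146, so the others get W − 146 = $375.
Without Granite: best allocation of the remaining 3 bidders over all 4 slots is Summit→Slot 4 ($139), Talus→Slot 2 ($125), Ember→Slot 3 ($126), total $390.
VCG payment = (others' best without Granite) − (others' welfare with Granite) = 390 − 375 = $15.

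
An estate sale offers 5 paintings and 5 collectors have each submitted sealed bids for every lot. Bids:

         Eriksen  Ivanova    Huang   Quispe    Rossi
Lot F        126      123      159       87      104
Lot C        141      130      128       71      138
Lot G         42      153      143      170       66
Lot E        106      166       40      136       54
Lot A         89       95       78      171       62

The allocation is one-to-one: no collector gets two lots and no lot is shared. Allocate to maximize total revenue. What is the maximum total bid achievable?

Optimal: Eriksen→Lot F ($126), Ivanova→Lot E ($166), Huang→Lot G ($143), Quispe→Lot A ($171), Rossi→Lot C ($138) — total 126+166+143+171+138 = $744.
Column-greedy (each lot in turn goes to its best remaining collector) gives $698, worse by 46.
No other one-to-one assignment exceeds $744.

Maximum total: $744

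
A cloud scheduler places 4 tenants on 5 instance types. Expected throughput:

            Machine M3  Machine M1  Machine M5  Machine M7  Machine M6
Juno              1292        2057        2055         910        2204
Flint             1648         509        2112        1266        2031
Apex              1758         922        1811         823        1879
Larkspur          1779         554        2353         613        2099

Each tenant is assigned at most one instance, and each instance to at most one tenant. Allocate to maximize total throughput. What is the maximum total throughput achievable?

Maximum total: 8199 ops/s

Treat this as an assignment problem: match each tenant to one instance.
Optimal: Juno→Machine M1 (2057 ops/s), Flint→Machine M6 (2031 ops/s), Apex→Machine M3 (1758 ops/s), Larkspur→Machine M5 (2353 ops/s) — total 2057+2031+1758+2353 = 8199 ops/s.
Row-greedy (each tenant in turn takes its best remaining instance) gives 6687 ops/s, worse by 1512.
Next-best assignment: Juno→Machine M1, Flint→Machine M5, Apex→Machine M3, Larkspur→Machine M6 = 8026 ops/s.
Swapping Apex↔Flint (Apex→Machine M6 1879 ops/s, Flint→Machine M3 1648 ops/s) loses 262.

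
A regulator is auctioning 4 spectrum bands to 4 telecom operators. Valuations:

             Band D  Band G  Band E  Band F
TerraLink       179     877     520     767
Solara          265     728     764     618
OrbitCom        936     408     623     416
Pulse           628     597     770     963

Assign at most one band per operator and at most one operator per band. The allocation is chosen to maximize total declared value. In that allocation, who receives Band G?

This is a one-to-one assignment (maximum-weight bipartite matching).
Optimal: TerraLink→Band G ($877M), Solara→Band E ($764M), OrbitCom→Band D ($936M), Pulse→Band F ($963M) — total 877+764+936+963 = $3540M.
Column-greedy (each band in turn goes to its best remaining operator) gives $3201M, worse by 339.

TerraLink receives Band G.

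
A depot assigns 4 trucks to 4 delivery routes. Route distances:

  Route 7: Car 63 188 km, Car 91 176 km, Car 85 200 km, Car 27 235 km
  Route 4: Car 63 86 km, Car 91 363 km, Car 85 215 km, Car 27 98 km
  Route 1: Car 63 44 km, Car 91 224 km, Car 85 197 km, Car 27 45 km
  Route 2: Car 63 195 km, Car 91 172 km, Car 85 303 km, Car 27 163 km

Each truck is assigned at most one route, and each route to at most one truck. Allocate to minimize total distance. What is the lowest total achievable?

Minimum total: 503 km

Optimal: Car 63→Route 4 (86 km), Car 91→Route 2 (172 km), Car 85→Route 7 (200 km), Car 27→Route 1 (45 km) — total 86+172+200+45 = 503 km.
Row-greedy (each truck in turn takes its cheapest remaining route) gives 514 km, worse by 11.
Next-best assignment: Car 63→Route 1, Car 91→Route 2, Car 85→Route 7, Car 27→Route 4 = 514 km.
Swapping Car 85↔Car 63 (Car 85→Route 4 215 km, Car 63→Route 7 188 km) adds 117.
Every other assignment is strictly worse.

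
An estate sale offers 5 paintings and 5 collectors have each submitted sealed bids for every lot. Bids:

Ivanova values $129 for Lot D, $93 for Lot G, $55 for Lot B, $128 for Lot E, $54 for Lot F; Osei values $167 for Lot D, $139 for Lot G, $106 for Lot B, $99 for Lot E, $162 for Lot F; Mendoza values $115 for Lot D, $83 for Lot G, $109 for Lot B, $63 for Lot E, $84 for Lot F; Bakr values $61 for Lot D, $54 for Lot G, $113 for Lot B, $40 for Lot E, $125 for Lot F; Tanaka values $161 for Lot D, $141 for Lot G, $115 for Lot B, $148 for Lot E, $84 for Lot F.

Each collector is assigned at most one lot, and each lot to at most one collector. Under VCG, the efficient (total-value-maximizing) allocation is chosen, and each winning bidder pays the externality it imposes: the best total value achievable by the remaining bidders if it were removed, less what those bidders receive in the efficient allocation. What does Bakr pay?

Efficient allocation: Ivanova→Lot E ($128), Osei→Lot D ($167), Mendoza→Lot B ($109), Bakr→Lot F ($125), Tanaka→Lot G ($141); total welfare W = $670.
Bakr receives Lot F at value $125, so the others get W − 125 = $545.
Without Bakr: best allocation of the remaining 4 bidders over all 5 lots is Ivanova→Lot E ($128), Osei→Lot F ($162), Mendoza→Lot B ($109), Tanaka→Lot D ($161), total $560.
VCG payment = (others' best without Bakr) − (others' welfare with Bakr) = 560 − 545 = $15.

Bakr pays $15.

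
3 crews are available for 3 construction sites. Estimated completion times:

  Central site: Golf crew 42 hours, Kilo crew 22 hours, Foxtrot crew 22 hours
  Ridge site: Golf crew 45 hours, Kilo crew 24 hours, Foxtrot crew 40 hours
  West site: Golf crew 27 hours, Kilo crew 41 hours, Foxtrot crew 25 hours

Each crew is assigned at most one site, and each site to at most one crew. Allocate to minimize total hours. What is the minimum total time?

Optimal: Golf crew→West site (27 hours), Kilo crew→Ridge site (24 hours), Foxtrot crew→Central site (22 hours) — total 27+24+22 = 73 hours.
Row-greedy (each crew in turn takes its cheapest remaining site) gives 89 hours, worse by 16.

Min total: 73 hours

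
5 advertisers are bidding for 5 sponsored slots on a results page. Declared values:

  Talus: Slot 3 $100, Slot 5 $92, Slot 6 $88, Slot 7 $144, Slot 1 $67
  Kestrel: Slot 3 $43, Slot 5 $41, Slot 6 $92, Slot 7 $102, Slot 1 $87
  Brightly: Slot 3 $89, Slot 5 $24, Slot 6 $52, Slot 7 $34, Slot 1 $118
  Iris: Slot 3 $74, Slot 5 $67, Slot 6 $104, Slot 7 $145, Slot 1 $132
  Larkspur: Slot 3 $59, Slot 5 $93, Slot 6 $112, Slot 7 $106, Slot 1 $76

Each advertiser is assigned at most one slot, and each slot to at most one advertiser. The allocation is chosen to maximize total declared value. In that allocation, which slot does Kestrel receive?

Kestrel receives Slot 6.

Optimal: Talus→Slot 7 ($144), Kestrel→Slot 6 ($92), Brightly→Slot 3 ($89), Iris→Slot 1 ($132), Larkspur→Slot 5 ($93) — total 144+92+89+132+93 = $550.
Column-greedy (each slot in turn goes to its best remaining advertiser) gives $517, worse by 33.
Swapping Talus↔Larkspur (Talus→Slot 5 $92, Larkspur→Slot 7 $106) loses 39.
Kestrel's own top slot is Slot 7 ($102), but forcing Kestrel→Slot 7 and reassigning the rest optimally gives only $527 — worse by 23.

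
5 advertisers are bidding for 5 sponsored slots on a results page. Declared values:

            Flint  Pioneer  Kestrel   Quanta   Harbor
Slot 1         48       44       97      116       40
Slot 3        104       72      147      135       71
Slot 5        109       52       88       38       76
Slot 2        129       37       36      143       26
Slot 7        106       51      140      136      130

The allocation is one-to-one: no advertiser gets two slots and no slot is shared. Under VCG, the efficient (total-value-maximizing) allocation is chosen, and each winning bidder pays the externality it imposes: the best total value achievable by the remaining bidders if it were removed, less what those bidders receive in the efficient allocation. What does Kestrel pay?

Kestrel pays $27.

Efficient allocation: Flint→Slot 2 ($129), Pioneer→Slot 5 ($52), Kestrel→Slot 3 ($147), Quanta→Slot 1 ($116), Harbor→Slot 7 ($130); total welfare W = $574.
Kestrel receives Slot 3 at value $147, so the others get W − 147 = $427.
Without Kestrel: best allocation of the remaining 4 bidders over all 5 slots is Flint→Slot 5 ($109), Pioneer→Slot 3 ($72), Quanta→Slot 2 ($143), Harbor→Slot 7 ($130), total $454.
VCG payment = (others' best without Kestrel) − (others' welfare with Kestrel) = 454 − 427 = $27.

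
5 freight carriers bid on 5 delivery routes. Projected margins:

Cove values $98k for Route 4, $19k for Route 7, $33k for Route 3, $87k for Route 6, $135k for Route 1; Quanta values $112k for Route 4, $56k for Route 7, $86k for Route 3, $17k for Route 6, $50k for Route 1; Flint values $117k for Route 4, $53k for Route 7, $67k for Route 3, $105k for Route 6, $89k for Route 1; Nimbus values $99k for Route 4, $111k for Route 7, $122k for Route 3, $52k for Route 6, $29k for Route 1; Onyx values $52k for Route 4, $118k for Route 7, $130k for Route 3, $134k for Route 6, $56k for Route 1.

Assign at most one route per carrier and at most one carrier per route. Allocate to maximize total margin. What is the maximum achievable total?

Optimal: Cove→Route 1 ($135k), Quanta→Route 4 ($112k), Flint→Route 6 ($105k), Nimbus→Route 7 ($111k), Onyx→Route 3 ($130k) — total 135+112+105+111+130 = $593k.
Row-greedy (each carrier in turn takes its best remaining route) gives $592k, worse by 1.
Every other assignment is strictly worse.

Max total: $593k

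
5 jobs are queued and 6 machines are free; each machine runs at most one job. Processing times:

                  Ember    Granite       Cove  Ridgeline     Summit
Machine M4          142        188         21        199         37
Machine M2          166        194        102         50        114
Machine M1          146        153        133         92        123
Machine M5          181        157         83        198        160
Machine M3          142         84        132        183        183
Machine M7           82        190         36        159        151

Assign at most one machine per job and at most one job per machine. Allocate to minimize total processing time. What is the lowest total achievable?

This is the linear assignment problem.
Optimal: Ember→Machine M7 (82 min), Granite→Machine M3 (84 min), Cove→Machine M5 (83 min), Ridgeline→Machine M2 (50 min), Summit→Machine M4 (37 min) — total 82+84+83+50+37 = 336 min.
Row-greedy (each job in turn takes its cheapest remaining machine) gives 360 min, worse by 24.
Swapping Ridgeline↔Summit (Ridgeline→Machine M4 199 min, Summit→Machine M2 114 min) adds 226.

Minimum total: 336 min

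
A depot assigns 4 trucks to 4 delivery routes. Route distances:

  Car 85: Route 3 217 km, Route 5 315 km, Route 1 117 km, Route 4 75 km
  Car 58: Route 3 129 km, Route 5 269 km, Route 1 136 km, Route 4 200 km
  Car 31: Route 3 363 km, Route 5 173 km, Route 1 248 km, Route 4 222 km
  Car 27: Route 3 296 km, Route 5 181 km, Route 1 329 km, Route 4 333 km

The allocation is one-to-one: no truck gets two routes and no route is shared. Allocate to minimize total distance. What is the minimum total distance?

Optimal: Car 85→Route 4 (75 km), Car 58→Route 3 (129 km), Car 31→Route 1 (248 km), Car 27→Route 5 (181 km) — total 75+129+248+181 = 633 km.
Min-entry greedy (repeatedly take the single cheapest remaining cell) gives 706 km, worse by 73.
Next-best assignment: Car 85→Route 1, Car 58→Route 3, Car 31→Route 4, Car 27→Route 5 = 649 km.

Minimum total: 633 km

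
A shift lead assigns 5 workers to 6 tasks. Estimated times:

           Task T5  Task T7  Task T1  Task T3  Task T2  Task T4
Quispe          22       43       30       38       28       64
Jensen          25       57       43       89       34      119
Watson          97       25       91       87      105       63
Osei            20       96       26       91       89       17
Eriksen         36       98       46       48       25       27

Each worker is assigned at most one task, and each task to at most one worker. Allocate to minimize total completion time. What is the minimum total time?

Optimal: Quispe→Task T1 (30 min), Jensen→Task T5 (25 min), Watson→Task T7 (25 min), Osei→Task T4 (17 min), Eriksen→Task T2 (25 min) — total 30+25+25+17+25 = 122 min.
Min-entry greedy (repeatedly take the single cheapest remaining cell) gives 132 min, worse by 10.
Next-best assignment: Quispe→Task T3, Jensen→Task T5, Watson→Task T7, Osei→Task T4, Eriksen→Task T2 = 130 min.
Every other assignment is strictly worse.

Minimum total: 122 min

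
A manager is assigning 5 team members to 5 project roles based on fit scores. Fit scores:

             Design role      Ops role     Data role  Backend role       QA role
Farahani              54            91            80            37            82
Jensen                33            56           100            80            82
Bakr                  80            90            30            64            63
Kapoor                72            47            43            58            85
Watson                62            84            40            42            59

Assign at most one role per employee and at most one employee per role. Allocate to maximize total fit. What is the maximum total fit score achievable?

Maximum total: 409 pts

Optimal: Farahani→Data role (80 pts), Jensen→Backend role (80 pts), Bakr→Design role (80 pts), Kapoor→QA role (85 pts), Watson→Ops role (84 pts) — total 80+80+80+85+84 = 409 pts.
Row-greedy (each employee in turn takes its best remaining role) gives 398 pts, worse by 11.
Next-best assignment: Farahani→QA role, Jensen→Data role, Bakr→Design role, Kapoor→Backend role, Watson→Ops role = 404 pts.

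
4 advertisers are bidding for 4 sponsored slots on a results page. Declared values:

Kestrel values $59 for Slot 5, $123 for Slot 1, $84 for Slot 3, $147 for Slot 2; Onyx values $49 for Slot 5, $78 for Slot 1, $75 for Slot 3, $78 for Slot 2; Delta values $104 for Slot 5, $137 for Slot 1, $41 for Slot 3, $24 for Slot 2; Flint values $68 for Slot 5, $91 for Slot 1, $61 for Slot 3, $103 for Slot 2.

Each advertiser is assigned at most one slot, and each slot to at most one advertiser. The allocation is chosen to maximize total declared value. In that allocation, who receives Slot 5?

Treat this as an assignment problem: match each advertiser to one slot.
Optimal: Kestrel→Slot 2 ($147), Onyx→Slot 3 ($75), Delta→Slot 1 ($137), Flint→Slot 5 ($68) — total 147+75+137+68 = $427.
Column-greedy (each slot in turn goes to its best remaining advertiser) gives $405, worse by 22.
Next-best assignment: Kestrel→Slot 2, Onyx→Slot 3, Delta→Slot 5, Flint→Slot 1 = $417.
Swapping Delta↔Kestrel (Delta→Slot 2 $24, Kestrel→Slot 1 $123) loses 137.
Flint's own top slot is Slot 2 ($103), but forcing Flint→Slot 2 and reassigning the rest optimally gives only $405 — worse by 22.

Flint receives Slot 5.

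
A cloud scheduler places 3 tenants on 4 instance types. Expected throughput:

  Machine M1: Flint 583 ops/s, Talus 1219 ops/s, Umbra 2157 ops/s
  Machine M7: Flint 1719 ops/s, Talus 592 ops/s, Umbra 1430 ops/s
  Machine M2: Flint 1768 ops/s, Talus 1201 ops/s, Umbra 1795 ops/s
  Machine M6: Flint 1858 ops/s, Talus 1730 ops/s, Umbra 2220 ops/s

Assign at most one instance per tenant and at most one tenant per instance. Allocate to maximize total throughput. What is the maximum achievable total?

Max total: 5655 ops/s

Optimal: Flint→Machine M2 (1768 ops/s), Talus→Machine M6 (1730 ops/s), Umbra→Machine M1 (2157 ops/s) — total 1768+1730+2157 = 5655 ops/s.
Column-greedy (each instance in turn goes to its best remaining tenant) gives 5077 ops/s, worse by 578.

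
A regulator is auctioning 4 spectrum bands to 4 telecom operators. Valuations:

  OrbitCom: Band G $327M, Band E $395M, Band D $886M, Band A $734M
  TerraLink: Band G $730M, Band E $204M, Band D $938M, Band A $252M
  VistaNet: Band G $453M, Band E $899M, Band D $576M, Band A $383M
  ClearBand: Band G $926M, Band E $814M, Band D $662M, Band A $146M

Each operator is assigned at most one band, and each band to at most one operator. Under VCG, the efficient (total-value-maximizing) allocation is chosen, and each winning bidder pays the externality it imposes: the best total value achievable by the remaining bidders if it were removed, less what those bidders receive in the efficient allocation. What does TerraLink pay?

Efficient allocation: OrbitCom→Band A ($734M), TerraLink→Band D ($938M), VistaNet→Band E ($899M), ClearBand→Band G ($926M); total welfare W = $3497M.
TerraLink receives Band D at value $938M, so the others get W − 938 = $2559M.
Without TerraLink: best allocation of the remaining 3 bidders over all 4 bands is OrbitCom→Band D ($886M), VistaNet→Band E ($899M), ClearBand→Band G ($926M), total $2711M.
VCG payment = (others' best without TerraLink) − (others' welfare with TerraLink) = 2711 − 2559 = $152M.

TerraLink pays $152M.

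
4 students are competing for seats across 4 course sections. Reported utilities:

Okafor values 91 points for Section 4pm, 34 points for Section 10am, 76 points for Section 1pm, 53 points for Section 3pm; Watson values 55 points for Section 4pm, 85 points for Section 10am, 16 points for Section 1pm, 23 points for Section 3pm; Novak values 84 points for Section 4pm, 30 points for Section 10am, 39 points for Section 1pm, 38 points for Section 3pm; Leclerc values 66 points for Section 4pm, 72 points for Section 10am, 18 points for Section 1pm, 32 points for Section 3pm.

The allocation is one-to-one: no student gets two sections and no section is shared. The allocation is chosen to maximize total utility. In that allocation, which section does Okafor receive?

Okafor receives Section 1pm.

This is a one-to-one assignment (maximum-weight bipartite matching).
Optimal: Okafor→Section 1pm (76 points), Watson→Section 10am (85 points), Novak→Section 4pm (84 points), Leclerc→Section 3pm (32 points) — total 76+85+84+32 = 277 points.
Max-entry greedy (repeatedly take the single best remaining cell) gives 247 points, worse by 30.
Next-best assignment: Okafor→Section 1pm, Watson→Section 10am, Novak→Section 3pm, Leclerc→Section 4pm = 265 points.
Checked against all permutations: 277 points is optimal.
Okafor's own top section is Section 4pm (91 points), but forcing Okafor→Section 4pm and reassigning the rest optimally gives only 247 points — worse by 30.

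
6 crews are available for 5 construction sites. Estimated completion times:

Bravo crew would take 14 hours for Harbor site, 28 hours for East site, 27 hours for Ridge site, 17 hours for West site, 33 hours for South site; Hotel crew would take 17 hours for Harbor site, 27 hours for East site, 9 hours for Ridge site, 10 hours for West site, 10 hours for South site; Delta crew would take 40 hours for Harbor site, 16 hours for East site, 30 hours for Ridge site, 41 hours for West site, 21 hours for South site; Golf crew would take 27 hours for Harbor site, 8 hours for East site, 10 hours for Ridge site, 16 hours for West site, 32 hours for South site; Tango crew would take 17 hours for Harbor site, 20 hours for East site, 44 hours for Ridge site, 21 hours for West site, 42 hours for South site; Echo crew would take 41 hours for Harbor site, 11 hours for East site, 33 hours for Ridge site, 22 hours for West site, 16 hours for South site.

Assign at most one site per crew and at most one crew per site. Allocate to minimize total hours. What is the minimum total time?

Optimal: Tango crew→Harbor site (17 hours), Echo crew→East site (11 hours), Golf crew→Ridge site (10 hours), Bravo crew→West site (17 hours), Hotel crew→South site (10 hours) — total 17+11+10+17+10 = 65 hours.
Row-greedy (each crew in turn takes its cheapest remaining site) gives 97 hours, worse by 32.
Next-best assignment: Bravo crew→Harbor site, Delta crew→East site, Golf crew→Ridge site, Hotel crew→West site, Echo crew→South site = 66 hours.
Swapping Tango crew↔Bravo crew (Tango crew→West site 21 hours, Bravo crew→Harbor site 14 hours) adds 1.

Minimum total: 65 hours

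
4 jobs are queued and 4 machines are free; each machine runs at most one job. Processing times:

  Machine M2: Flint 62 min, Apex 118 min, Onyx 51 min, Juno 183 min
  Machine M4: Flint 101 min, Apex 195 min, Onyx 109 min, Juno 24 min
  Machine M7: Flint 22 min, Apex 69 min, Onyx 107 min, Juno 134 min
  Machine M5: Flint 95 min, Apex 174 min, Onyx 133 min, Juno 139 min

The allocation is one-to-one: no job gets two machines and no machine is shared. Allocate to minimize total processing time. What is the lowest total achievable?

This is the linear assignment problem.
Optimal: Flint→Machine M5 (95 min), Apex→Machine M7 (69 min), Onyx→Machine M2 (51 min), Juno→Machine M4 (24 min) — total 95+69+51+24 = 239 min.
Row-greedy (each job in turn takes its cheapest remaining machine) gives 388 min, worse by 149.
Swapping Apex↔Flint (Apex→Machine M5 174 min, Flint→Machine M7 22 min) adds 32.
No other one-to-one assignment undercuts 239 min.

Minimum total: 239 min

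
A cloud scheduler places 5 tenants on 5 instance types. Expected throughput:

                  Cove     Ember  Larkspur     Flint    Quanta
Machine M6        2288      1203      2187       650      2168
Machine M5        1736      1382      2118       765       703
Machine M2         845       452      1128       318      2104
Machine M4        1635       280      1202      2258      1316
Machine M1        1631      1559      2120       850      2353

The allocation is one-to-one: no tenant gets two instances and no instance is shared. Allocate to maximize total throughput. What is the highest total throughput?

Maximum total: 10327 ops/s

Optimal: Cove→Machine M6 (2288 ops/s), Ember→Machine M1 (1559 ops/s), Larkspur→Machine M5 (2118 ops/s), Flint→Machine M4 (2258 ops/s), Quanta→Machine M2 (2104 ops/s) — total 2288+1559+2118+2258+2104 = 10327 ops/s.
Max-entry greedy (repeatedly take the single best remaining cell) gives 9469 ops/s, worse by 858.
Next-best assignment: Cove→Machine M6, Ember→Machine M5, Larkspur→Machine M1, Flint→Machine M4, Quanta→Machine M2 = 10152 ops/s.
Swapping Flint↔Cove (Flint→Machine M6 650 ops/s, Cove→Machine M4 1635 ops/s) loses 2261.
Checked against all permutations: 10327 ops/s is optimal.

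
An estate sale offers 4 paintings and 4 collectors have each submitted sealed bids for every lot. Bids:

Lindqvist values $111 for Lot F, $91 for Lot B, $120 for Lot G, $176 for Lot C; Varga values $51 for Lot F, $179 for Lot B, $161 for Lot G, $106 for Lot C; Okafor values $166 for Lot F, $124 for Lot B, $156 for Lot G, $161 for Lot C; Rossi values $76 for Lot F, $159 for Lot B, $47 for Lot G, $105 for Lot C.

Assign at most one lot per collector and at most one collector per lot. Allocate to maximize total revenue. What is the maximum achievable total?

Optimal: Lindqvist→Lot C ($176), Varga→Lot G ($161), Okafor→Lot F ($166), Rossi→Lot B ($159) — total 176+161+166+159 = $662.
Column-greedy (each lot in turn goes to its best remaining collector) gives $570, worse by 92.
Swapping Varga↔Okafor (Varga→Lot F $51, Okafor→Lot G $156) loses 120.
Every other assignment is strictly worse.

Max total: $662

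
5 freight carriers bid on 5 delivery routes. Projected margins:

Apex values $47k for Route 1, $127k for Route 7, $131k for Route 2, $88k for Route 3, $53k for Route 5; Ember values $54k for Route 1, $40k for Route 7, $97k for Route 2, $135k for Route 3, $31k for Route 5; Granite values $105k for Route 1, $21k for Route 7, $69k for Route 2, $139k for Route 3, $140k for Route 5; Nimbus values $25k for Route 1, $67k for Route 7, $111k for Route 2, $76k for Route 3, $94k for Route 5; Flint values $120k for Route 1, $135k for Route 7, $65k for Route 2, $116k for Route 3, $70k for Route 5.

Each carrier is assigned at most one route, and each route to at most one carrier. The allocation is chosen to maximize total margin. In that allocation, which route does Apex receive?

This is the linear assignment problem.
Optimal: Apex→Route 7 ($127k), Ember→Route 3 ($135k), Granite→Route 5 ($140k), Nimbus→Route 2 ($111k), Flint→Route 1 ($120k) — total 127+135+140+111+120 = $633k.
Max-entry greedy (repeatedly take the single best remaining cell) gives $566k, worse by 67.
Next-best assignment: Apex→Route 2, Ember→Route 3, Granite→Route 1, Nimbus→Route 5, Flint→Route 7 = $600k.
Checked against all permutations: $633k is optimal.
Apex's own top route is Route 2 ($131k), but forcing Apex→Route 2 and reassigning the rest optimally gives only $600k — worse by 33.

Apex receives Route 7.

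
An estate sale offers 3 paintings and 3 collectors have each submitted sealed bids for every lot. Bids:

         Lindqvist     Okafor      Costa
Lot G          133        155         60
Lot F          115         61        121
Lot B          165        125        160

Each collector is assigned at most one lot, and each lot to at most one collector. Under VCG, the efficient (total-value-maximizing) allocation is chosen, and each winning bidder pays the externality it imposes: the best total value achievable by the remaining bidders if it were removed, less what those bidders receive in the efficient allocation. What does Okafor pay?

Okafor pays $7.

Efficient allocation: Lindqvist→Lot B ($165), Okafor→Lot G ($155), Costa→Lot F ($121); total welfare W = $441.
Okafor receives Lot G at value $155, so the others get W − 155 = $286.
Without Okafor: best allocation of the remaining 2 bidders over all 3 lots is Lindqvist→Lot G ($133), Costa→Lot B ($160), total $293.
VCG payment = (others' best without Okafor) − (others' welfare with Okafor) = 293 − 286 = $7.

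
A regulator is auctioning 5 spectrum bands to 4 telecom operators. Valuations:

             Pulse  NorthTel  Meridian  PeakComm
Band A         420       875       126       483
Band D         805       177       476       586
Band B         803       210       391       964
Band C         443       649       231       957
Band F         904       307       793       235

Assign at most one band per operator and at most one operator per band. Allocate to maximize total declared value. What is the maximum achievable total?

Optimal: Pulse→Band D ($805M), NorthTel→Band A ($875M), Meridian→Band F ($793M), PeakComm→Band B ($964M) — total 805+875+793+964 = $3437M.
Column-greedy (each band in turn goes to its best remaining operator) gives $2875M, worse by 562.

Max total: $3437M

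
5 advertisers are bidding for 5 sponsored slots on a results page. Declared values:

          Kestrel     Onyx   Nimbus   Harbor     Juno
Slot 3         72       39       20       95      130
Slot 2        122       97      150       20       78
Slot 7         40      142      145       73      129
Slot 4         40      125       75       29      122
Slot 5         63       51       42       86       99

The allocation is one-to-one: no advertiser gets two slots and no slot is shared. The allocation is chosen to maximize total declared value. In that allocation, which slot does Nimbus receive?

Nimbus receives Slot 7.

This is a one-to-one assignment (maximum-weight bipartite matching).
Optimal: Kestrel→Slot 2 ($122), Onyx→Slot 4 ($125), Nimbus→Slot 7 ($145), Harbor→Slot 5 ($86), Juno→Slot 3 ($130) — total 122+125+145+86+130 = $608.
Max-entry greedy (repeatedly take the single best remaining cell) gives $548, worse by 60.
Swapping Onyx↔Juno (Onyx→Slot 3 $39, Juno→Slot 4 $122) loses 94.
No other one-to-one assignment exceeds $608.
Nimbus's own top slot is Slot 2 ($150), but forcing Nimbus→Slot 2 and reassigning the rest optimally gives only $572 — worse by 36.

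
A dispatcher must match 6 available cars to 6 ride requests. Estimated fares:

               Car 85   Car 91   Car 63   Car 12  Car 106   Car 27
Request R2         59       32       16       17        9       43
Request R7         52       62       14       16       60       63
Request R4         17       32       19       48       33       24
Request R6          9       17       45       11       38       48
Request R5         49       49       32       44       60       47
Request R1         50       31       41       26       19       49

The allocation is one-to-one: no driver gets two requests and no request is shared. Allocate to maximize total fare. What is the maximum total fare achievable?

Optimal: Car 85→Request R2 ($59), Car 91→Request R7 ($62), Car 63→Request R6 ($45), Car 12→Request R4 ($48), Car 106→Request R5 ($60), Car 27→Request R1 ($49) — total 59+62+45+48+60+49 = $323.
Max-entry greedy (repeatedly take the single best remaining cell) gives $306, worse by 17.

Maximum total: $323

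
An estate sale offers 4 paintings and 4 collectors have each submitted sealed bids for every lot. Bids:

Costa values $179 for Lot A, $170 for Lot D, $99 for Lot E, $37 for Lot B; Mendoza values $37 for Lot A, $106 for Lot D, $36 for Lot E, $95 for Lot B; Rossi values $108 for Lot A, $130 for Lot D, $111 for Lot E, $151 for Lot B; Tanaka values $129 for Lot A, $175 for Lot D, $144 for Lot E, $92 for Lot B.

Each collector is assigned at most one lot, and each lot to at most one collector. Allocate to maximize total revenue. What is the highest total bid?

Maximum total: $580

Optimal: Costa→Lot A ($179), Mendoza→Lot D ($106), Rossi→Lot B ($151), Tanaka→Lot E ($144) — total 179+106+151+144 = $580.
Max-entry greedy (repeatedly take the single best remaining cell) gives $541, worse by 39.
Next-best assignment: Costa→Lot A, Mendoza→Lot B, Rossi→Lot E, Tanaka→Lot D = $560.
Swapping Costa↔Tanaka (Costa→Lot E $99, Tanaka→Lot A $129) loses 95.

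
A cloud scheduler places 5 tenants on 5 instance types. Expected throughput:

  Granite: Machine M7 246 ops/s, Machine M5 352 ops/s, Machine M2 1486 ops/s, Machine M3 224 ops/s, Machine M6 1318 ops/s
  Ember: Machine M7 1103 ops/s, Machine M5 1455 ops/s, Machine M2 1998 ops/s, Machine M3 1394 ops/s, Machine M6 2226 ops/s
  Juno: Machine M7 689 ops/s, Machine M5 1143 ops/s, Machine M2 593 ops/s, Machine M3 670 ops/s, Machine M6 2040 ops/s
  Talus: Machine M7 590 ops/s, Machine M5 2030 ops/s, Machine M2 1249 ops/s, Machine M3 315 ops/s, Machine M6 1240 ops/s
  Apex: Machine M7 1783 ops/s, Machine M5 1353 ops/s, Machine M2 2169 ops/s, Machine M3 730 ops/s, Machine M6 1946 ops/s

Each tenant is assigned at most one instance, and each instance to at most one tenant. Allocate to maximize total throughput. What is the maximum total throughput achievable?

Max total: 8733 ops/s

Optimal: Granite→Machine M2 (1486 ops/s), Ember→Machine M3 (1394 ops/s), Juno→Machine M6 (2040 ops/s), Talus→Machine M5 (2030 ops/s), Apex→Machine M7 (1783 ops/s) — total 1486+1394+2040+2030+1783 = 8733 ops/s.
Max-entry greedy (repeatedly take the single best remaining cell) gives 7338 ops/s, worse by 1395.
Next-best assignment: Granite→Machine M2, Ember→Machine M6, Juno→Machine M3, Talus→Machine M5, Apex→Machine M7 = 8195 ops/s.
Swapping Apex↔Granite (Apex→Machine M2 2169 ops/s, Granite→Machine M7 246 ops/s) loses 854.
Checked against all permutations: 8733 ops/s is optimal.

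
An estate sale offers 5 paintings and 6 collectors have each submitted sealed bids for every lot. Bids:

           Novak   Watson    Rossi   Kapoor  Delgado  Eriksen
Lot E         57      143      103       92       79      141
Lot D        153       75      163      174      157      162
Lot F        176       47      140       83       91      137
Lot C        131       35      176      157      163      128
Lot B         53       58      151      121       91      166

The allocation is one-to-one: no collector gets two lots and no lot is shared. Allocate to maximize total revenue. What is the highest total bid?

Optimal: Watson→Lot E ($143), Kapoor→Lot D ($174), Novak→Lot F ($176), Rossi→Lot C ($176), Eriksen→Lot B ($166) — total 143+174+176+176+166 = $835.
Row-greedy (each collector in turn takes its best remaining lot) gives $760, worse by 75.

Max total: $835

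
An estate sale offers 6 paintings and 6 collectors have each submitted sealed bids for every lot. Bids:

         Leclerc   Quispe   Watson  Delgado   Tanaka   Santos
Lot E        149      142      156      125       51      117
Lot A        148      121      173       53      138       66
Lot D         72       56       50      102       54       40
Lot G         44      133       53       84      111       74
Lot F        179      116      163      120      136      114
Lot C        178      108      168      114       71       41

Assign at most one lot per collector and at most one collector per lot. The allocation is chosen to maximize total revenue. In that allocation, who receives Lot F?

Optimal: Leclerc→Lot C ($178), Quispe→Lot G ($133), Watson→Lot A ($173), Delgado→Lot D ($102), Tanaka→Lot F ($136), Santos→Lot E ($117) — total 178+133+173+102+136+117 = $839.
Column-greedy (each lot in turn goes to its best remaining collector) gives $716, worse by 123.
Swapping Delgado↔Watson (Delgado→Lot A $53, Watson→Lot D $50) loses 172.
Tanaka's own top lot is Lot A ($138), but forcing Tanaka→Lot A and reassigning the rest optimally gives only $837 — worse by 2.

Tanaka receives Lot F.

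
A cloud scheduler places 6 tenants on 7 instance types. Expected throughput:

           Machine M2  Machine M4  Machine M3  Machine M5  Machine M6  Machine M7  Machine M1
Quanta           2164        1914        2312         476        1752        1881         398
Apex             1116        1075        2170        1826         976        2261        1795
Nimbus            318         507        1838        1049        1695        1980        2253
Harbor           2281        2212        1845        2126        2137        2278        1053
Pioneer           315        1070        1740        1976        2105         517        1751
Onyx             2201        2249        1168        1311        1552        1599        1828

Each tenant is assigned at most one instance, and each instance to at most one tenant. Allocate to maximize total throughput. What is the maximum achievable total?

This is a one-to-one assignment (maximum-weight bipartite matching).
Optimal: Quanta→Machine M3 (2312 ops/s), Apex→Machine M7 (2261 ops/s), Nimbus→Machine M1 (2253 ops/s), Harbor→Machine M2 (2281 ops/s), Pioneer→Machine M6 (2105 ops/s), Onyx→Machine M4 (2249 ops/s) — total 2312+2261+2253+2281+2105+2249 = 13461 ops/s.
Column-greedy (each instance in turn goes to its best remaining tenant) gives 12774 ops/s, worse by 687.

Maximum total: 13461 ops/s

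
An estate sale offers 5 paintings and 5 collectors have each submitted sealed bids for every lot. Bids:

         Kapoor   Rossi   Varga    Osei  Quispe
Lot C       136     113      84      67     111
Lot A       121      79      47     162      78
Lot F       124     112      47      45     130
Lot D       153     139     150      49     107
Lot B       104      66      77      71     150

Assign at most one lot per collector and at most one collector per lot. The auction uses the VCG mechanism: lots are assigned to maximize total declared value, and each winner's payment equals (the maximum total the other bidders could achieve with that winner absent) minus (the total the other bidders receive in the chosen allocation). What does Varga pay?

Efficient allocation: Kapoor→Lot C ($136), Rossi→Lot F ($112), Varga→Lot D ($150), Osei→Lot A ($162), Quispe→Lot B ($150); total welfare W = $710.
Varga receives Lot D at value $150, so the others get W − 150 = $560.
Without Varga: best allocation of the remaining 4 bidders over all 5 lots is Kapoor→Lot C ($136), Rossi→Lot D ($139), Osei→Lot A ($162), Quispe→Lot B ($150), total $587.
VCG payment = (others' best without Varga) − (others' welfare with Varga) = 587 − 560 = $27.

Varga pays $27.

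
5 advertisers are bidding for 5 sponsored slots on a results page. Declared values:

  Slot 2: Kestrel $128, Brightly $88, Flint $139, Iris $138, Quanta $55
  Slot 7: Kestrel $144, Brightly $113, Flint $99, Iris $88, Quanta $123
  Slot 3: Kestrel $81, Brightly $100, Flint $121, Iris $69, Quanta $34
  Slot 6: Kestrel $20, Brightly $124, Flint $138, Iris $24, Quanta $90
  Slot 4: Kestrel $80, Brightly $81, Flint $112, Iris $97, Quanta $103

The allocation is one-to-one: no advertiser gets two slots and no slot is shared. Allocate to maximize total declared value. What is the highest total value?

Treat this as an assignment problem: match each advertiser to one slot.
Optimal: Kestrel→Slot 7 ($144), Brightly→Slot 6 ($124), Flint→Slot 3 ($121), Iris→Slot 2 ($138), Quanta→Slot 4 ($103) — total 144+124+121+138+103 = $630.
Row-greedy (each advertiser in turn takes its best remaining slot) gives $538, worse by 92.
Next-best assignment: Kestrel→Slot 7, Brightly→Slot 3, Flint→Slot 6, Iris→Slot 2, Quanta→Slot 4 = $623.
Swapping Flint↔Quanta (Flint→Slot 4 $112, Quanta→Slot 3 $34) loses 78.

Maximum total: $630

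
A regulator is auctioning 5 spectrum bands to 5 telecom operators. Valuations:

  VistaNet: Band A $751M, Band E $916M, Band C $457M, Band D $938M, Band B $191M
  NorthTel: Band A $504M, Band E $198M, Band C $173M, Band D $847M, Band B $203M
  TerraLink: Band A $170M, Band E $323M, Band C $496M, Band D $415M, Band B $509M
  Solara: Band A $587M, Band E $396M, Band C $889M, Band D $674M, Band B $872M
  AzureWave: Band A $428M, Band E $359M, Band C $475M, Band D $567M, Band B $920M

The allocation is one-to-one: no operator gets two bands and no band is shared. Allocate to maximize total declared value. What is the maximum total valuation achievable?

Max total: $3766M

This is the linear assignment problem.
Optimal: VistaNet→Band E ($916M), NorthTel→Band D ($847M), TerraLink→Band C ($496M), Solara→Band A ($587M), AzureWave→Band B ($920M) — total 916+847+496+587+920 = $3766M.
Row-greedy (each operator in turn takes its best remaining band) gives $3199M, worse by 567.
Every other assignment is strictly worse.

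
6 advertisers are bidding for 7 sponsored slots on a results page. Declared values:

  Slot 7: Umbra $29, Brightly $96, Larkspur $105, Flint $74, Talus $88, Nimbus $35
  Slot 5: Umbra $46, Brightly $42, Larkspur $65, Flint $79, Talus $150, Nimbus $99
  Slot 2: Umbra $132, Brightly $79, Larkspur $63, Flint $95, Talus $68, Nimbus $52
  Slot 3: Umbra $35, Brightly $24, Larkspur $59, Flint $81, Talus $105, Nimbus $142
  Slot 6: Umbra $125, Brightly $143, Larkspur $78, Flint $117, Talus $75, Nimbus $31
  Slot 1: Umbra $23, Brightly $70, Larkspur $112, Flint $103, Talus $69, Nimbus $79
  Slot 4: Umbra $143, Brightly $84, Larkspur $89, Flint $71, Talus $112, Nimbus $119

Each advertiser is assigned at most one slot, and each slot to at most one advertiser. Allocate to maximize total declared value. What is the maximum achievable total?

Optimal: Umbra→Slot 4 ($143), Brightly→Slot 6 ($143), Larkspur→Slot 7 ($105), Flint→Slot 1 ($103), Talus→Slot 5 ($150), Nimbus→Slot 3 ($142) — total 143+143+105+103+150+142 = $786.
Column-greedy (each slot in turn goes to its best remaining advertiser) gives $775, worse by 11.
Checked against all permutations: $786 is optimal.

Max total: $786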